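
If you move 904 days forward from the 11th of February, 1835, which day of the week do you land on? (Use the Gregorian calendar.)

Thursday

Feb 11, 1835 is a Wednesday.
904 mod 7 = 1, so 904 days after a Wednesday is Wednesday + 1 = Thursday.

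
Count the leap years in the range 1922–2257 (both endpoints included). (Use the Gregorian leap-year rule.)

Multiples of 4 in [1922,2257]: 84.
Of those, multiples of 100: 3 (not leap unless ÷400).
Multiples of 400: 1.
Leap years = 84 − 3 + 1 = 82.

82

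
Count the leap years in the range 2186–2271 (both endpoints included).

20

Multiples of 4 in [2186,2271]: 21.
Of those, multiples of 100: 1 (not leap unless ÷400).
Multiples of 400: 0.
Leap years = 21 − 1 + 0 = 20.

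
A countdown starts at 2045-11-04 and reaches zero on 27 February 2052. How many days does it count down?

Nov 4, 2045 → Nov 4, 2046: 365 days.
Nov 4, 2046 → Nov 4, 2047: 365 days.
Nov 4, 2047 → Nov 4, 2048: 366 days (Feb 29, 2048 is in that span).
Nov 4, 2048 → Nov 4, 2049: 365 days.
Nov 4, 2049 → Nov 4, 2050: 365 days.
Nov 4, 2050 → Nov 4, 2051: 365 days.
Nov 4, 2051 → Dec 4, 2051: 30 days (November has 30).
Dec 4, 2051 → Jan 4, 2052: 31 days (December has 31).
Jan 4, 2052 → Feb 4, 2052: 31 days (January has 31).
Feb 4, 2052 → Feb 27, 2052: 23 days.
Total: 2306 days.

2306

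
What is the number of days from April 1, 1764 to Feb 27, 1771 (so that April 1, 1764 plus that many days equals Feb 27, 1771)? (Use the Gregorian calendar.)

Apr 1, 1764 → Apr 1, 1765: 365 days.
Apr 1, 1765 → Apr 1, 1766: 365 days.
Apr 1, 1766 → Apr 1, 1767: 365 days.
Apr 1, 1767 → Apr 1, 1768: 366 days (Feb 29, 1768 is in that span).
Apr 1, 1768 → Apr 1, 1769: 365 days.
Apr 1, 1769 → Apr 1, 1770: 365 days.
Apr 1, 1770 → May 1, 1770: 30 days (April has 30).
May 1, 1770 → Jun 1, 1770: 31 days (May has 31).
Jun 1, 1770 → Jul 1, 1770: 30 days (June has 30).
Jul 1, 1770 → Aug 1, 1770: 31 days (July has 31).
Aug 1, 1770 → Sep 1, 1770: 31 days (August has 31).
Sep 1, 1770 → Oct 1, 1770: 30 days (September has 30).
Oct 1, 1770 → Nov 1, 1770: 31 days (October has 31).
Nov 1, 1770 → Dec 1, 1770: 30 days (November has 30).
Dec 1, 1770 → Jan 1, 1771: 31 days (December has 31).
Jan 1, 1771 → Feb 1, 1771: 31 days (January has 31).
Feb 1, 1771 → Feb 27, 1771: 26 days.
Total: 2523 days.

2523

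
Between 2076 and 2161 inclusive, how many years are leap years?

21

Multiples of 4 in [2076,2161]: 22.
Of those, multiples of 100: 1 (not leap unless ÷400).
Multiples of 400: 0.
Leap years = 22 − 1 + 0 = 21.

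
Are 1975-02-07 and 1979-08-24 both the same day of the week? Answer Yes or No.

From Feb 7, 1975 to Aug 24, 1979 is 1659 days.
1659 mod 7 = 0, so they are the same weekday.
(Feb 7, 1975 is a Friday; Aug 24, 1979 is a Friday.)

Yes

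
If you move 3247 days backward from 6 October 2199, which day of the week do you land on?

First find the weekday of Oct 6, 2199. Doomsday rule: the anchor day for the 2100s is Sunday. For year 99: 99÷12 = 8 r 3, and 3÷4 = 0, so 8+3+0 = 11.
Sunday + 11 ≡ Thursday — that's 2199's doomsday.
In October the doomsday date is Oct 10.
Oct 6 is 4 days before Oct 10; 4 mod 7 = 4, so Thursday − 4 = Sunday.
3247 mod 7 = 6, so 3247 days before a Sunday is Sunday − 6 = Monday.

Monday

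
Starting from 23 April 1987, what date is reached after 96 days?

Apr has 30 days: +8 → May 1, 1987 (88 left).
May has 31 days: +31 → Jun 1, 1987 (57 left).
Jun has 30 days: +30 → Jul 1, 1987 (27 left).
+27 → Jul 28, 1987.

July 28, 1987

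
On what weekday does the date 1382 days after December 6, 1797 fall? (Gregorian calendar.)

Saturday

First find the weekday of Dec 6, 1797. Doomsday rule: the anchor day for the 1700s is Sunday. For year 97: 97÷12 = 8 r 1, and 1÷4 = 0, so 8+1+0 = 9.
Sunday + 9 ≡ Tuesday — that's 1797's doomsday.
In December the doomsday date is Dec 12.
Dec 6 is 6 days before Dec 12; 6 mod 7 = 6, so Tuesday − 6 = Wednesday.
1382 mod 7 = 3, so 1382 days after a Wednesday is Wednesday + 3 = Saturday.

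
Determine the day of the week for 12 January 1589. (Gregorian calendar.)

Doomsday rule: the anchor day for the 1500s is Wednesday. For year 89: 89÷12 = 7 r 5, and 5÷4 = 1, so 7+5+1 = 13.
Wednesday + 13 ≡ Tuesday — that's 1589's doomsday.
In January the doomsday date is Jan 3 (1589 is not a leap year).
Jan 12 is 9 days after Jan 3; 9 mod 7 = 2, so Tuesday + 2 = Thursday.

Thursday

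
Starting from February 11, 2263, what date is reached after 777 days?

+365 (one year) → Feb 11, 2264 (412 left).
+366 (one year; includes Feb 29, 2264) → Feb 11, 2265 (46 left).
Feb has 28 days: +18 → Mar 1, 2265 (28 left).
+28 → Mar 29, 2265.

March 29, 2265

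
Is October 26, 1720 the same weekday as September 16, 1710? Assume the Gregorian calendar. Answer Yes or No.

No

From Sep 16, 1710 to Oct 26, 1720 is 3693 days.
3693 mod 7 = 4, so they are different weekdays.
(Sep 16, 1710 is a Tuesday; Oct 26, 1720 is a Saturday.)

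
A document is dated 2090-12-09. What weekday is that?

Saturday

Doomsday rule: the anchor day for the 2000s is Tuesday. For year 90: 90÷12 = 7 r 6, and 6÷4 = 1, so 7+6+1 = 14.
Tuesday + 14 ≡ Tuesday — that's 2090's doomsday.
In December the doomsday date is Dec 12.
Dec 9 is 3 days before Dec 12; 3 mod 7 = 3, so Tuesday − 3 = Saturday.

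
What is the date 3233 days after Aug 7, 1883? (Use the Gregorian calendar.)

+366 (one year; includes Feb 29, 1884) → Aug 7, 1884 (2867 left).
+365 (one year) → Aug 7, 1885 (2502 left).
+365 (one year) → Aug 7, 1886 (2137 left).
+365 (one year) → Aug 7, 1887 (1772 left).
+366 (one year; includes Feb 29, 1888) → Aug 7, 1888 (1406 left).
+365 (one year) → Aug 7, 1889 (1041 left).
+365 (one year) → Aug 7, 1890 (676 left).
+365 (one year) → Aug 7, 1891 (311 left).
Aug has 31 days: +25 → Sep 1, 1891 (286 left).
Sep has 30 days: +30 → Oct 1, 1891 (256 left).
Oct has 31 days: +31 → Nov 1, 1891 (225 left).
Nov has 30 days: +30 → Dec 1, 1891 (195 left).
Dec has 31 days: +31 → Jan 1, 1892 (164 left).
Jan has 31 days: +31 → Feb 1, 1892 (133 left).
Feb has 29 days: +29 → Mar 1, 1892 (104 left).
Mar has 31 days: +31 → Apr 1, 1892 (73 left).
Apr has 30 days: +30 → May 1, 1892 (43 left).
May has 31 days: +31 → Jun 1, 1892 (12 left).
+12 → Jun 13, 1892.

June 13, 1892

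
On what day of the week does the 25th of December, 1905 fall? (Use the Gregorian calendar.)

Monday

January 1, 1905 is a Sunday.
Jan 1, 1905 → Feb 1, 1905: 31 days (January has 31).
Feb 1, 1905 → Mar 1, 1905: 28 days (February has 28).
Mar 1, 1905 → Apr 1, 1905: 31 days (March has 31).
Apr 1, 1905 → May 1, 1905: 30 days (April has 30).
May 1, 1905 → Jun 1, 1905: 31 days (May has 31).
Jun 1, 1905 → Jul 1, 1905: 30 days (June has 30).
Jul 1, 1905 → Aug 1, 1905: 31 days (July has 31).
Aug 1, 1905 → Sep 1, 1905: 31 days (August has 31).
Sep 1, 1905 → Oct 1, 1905: 30 days (September has 30).
Oct 1, 1905 → Nov 1, 1905: 31 days (October has 31).
Nov 1, 1905 → Dec 1, 1905: 30 days (November has 30).
Dec 1, 1905 → Dec 25, 1905: 24 days.
Total: 358 days.
358 mod 7 = 1, so Sunday + 1 = Monday.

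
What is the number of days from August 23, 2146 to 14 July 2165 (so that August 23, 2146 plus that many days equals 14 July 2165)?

6900

Aug 23, 2146 → Aug 23, 2147: 365 days.
Aug 23, 2147 → Aug 23, 2148: 366 days (Feb 29, 2148 is in that span).
Aug 23, 2148 → Aug 23, 2149: 365 days.
Aug 23, 2149 → Aug 23, 2150: 365 days.
Aug 23, 2150 → Aug 23, 2151: 365 days.
Aug 23, 2151 → Aug 23, 2152: 366 days (Feb 29, 2152 is in that span).
Aug 23, 2152 → Aug 23, 2153: 365 days.
Aug 23, 2153 → Aug 23, 2154: 365 days.
Aug 23, 2154 → Aug 23, 2155: 365 days.
Aug 23, 2155 → Aug 23, 2156: 366 days (Feb 29, 2156 is in that span).
Aug 23, 2156 → Aug 23, 2157: 365 days.
Aug 23, 2157 → Aug 23, 2158: 365 days.
Aug 23, 2158 → Aug 23, 2159: 365 days.
Aug 23, 2159 → Aug 23, 2160: 366 days (Feb 29, 2160 is in that span).
Aug 23, 2160 → Aug 23, 2161: 365 days.
Aug 23, 2161 → Aug 23, 2162: 365 days.
Aug 23, 2162 → Aug 23, 2163: 365 days.
Aug 23, 2163 → Aug 23, 2164: 366 days (Feb 29, 2164 is in that span).
Aug 23, 2164 → Sep 23, 2164: 31 days (August has 31).
Sep 23, 2164 → Oct 23, 2164: 30 days (September has 30).
Oct 23, 2164 → Nov 23, 2164: 31 days (October has 31).
Nov 23, 2164 → Dec 23, 2164: 30 days (November has 30).
Dec 23, 2164 → Jan 23, 2165: 31 days (December has 31).
Jan 23, 2165 → Feb 23, 2165: 31 days (January has 31).
Feb 23, 2165 → Mar 23, 2165: 28 days (February has 28).
Mar 23, 2165 → Apr 23, 2165: 31 days (March has 31).
Apr 23, 2165 → May 23, 2165: 30 days (April has 30).
May 23, 2165 → Jun 23, 2165: 31 days (May has 31).
Jun 23, 2165 → Jul 14, 2165: 21 days.
Total: 6900 days.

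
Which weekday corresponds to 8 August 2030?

Thursday

Doomsday rule: the anchor day for the 2000s is Tuesday. For year 30: 30÷12 = 2 r 6, and 6÷4 = 1, so 2+6+1 = 9.
Tuesday + 9 ≡ Thursday — that's 2030's doomsday.
In August the doomsday date is Aug 8.
Aug 8 is the doomsday itself: Thursday.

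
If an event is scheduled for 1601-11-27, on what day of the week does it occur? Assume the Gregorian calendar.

Doomsday rule: the anchor day for the 1600s is Tuesday. For year 01: 1÷12 = 0 r 1, and 1÷4 = 0, so 0+1+0 = 1.
Tuesday + 1 ≡ Wednesday — that's 1601's doomsday.
In November the doomsday date is Nov 7.
Nov 27 is 20 days after Nov 7; 20 mod 7 = 6, so Wednesday + 6 = Tuesday.

Tuesday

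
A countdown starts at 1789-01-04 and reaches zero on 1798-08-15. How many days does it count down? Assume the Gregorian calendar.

3510

Jan 4, 1789 → Jan 4, 1790: 365 days.
Jan 4, 1790 → Jan 4, 1791: 365 days.
Jan 4, 1791 → Jan 4, 1792: 365 days.
Jan 4, 1792 → Jan 4, 1793: 366 days (Feb 29, 1792 is in that span).
Jan 4, 1793 → Jan 4, 1794: 365 days.
Jan 4, 1794 → Jan 4, 1795: 365 days.
Jan 4, 1795 → Jan 4, 1796: 365 days.
Jan 4, 1796 → Jan 4, 1797: 366 days (Feb 29, 1796 is in that span).
Jan 4, 1797 → Jan 4, 1798: 365 days.
Jan 4, 1798 → Feb 4, 1798: 31 days (January has 31).
Feb 4, 1798 → Mar 4, 1798: 28 days (February has 28).
Mar 4, 1798 → Apr 4, 1798: 31 days (March has 31).
Apr 4, 1798 → May 4, 1798: 30 days (April has 30).
May 4, 1798 → Jun 4, 1798: 31 days (May has 31).
Jun 4, 1798 → Jul 4, 1798: 30 days (June has 30).
Jul 4, 1798 → Aug 4, 1798: 31 days (July has 31).
Aug 4, 1798 → Aug 15, 1798: 11 days.
Total: 3510 days.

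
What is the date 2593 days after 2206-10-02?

November 7, 2213

+365 (one year) → Oct 2, 2207 (2228 left).
+366 (one year; includes Feb 29, 2208) → Oct 2, 2208 (1862 left).
+365 (one year) → Oct 2, 2209 (1497 left).
+365 (one year) → Oct 2, 2210 (1132 left).
+365 (one year) → Oct 2, 2211 (767 left).
+366 (one year; includes Feb 29, 2212) → Oct 2, 2212 (401 left).
+365 (one year) → Oct 2, 2213 (36 left).
Oct has 31 days: +30 → Nov 1, 2213 (6 left).
+6 → Nov 7, 2213.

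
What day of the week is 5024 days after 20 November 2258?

Nov 20, 2258 is a Saturday.
5024 mod 7 = 5, so 5024 days after a Saturday is Saturday + 5 = Thursday.

Thursday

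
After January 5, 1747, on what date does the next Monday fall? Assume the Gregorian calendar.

January 9, 1747

Jan 5, 1747 is a Thursday.
From Thursday to the next Monday is 4 days.
Jan 5, 1747 + 4 = Jan 9, 1747.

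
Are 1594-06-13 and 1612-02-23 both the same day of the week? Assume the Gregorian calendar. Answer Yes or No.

From Jun 13, 1594 to Feb 23, 1612 is 6464 days.
6464 mod 7 = 3, so they are different weekdays.
(Jun 13, 1594 is a Monday; Feb 23, 1612 is a Thursday.)

No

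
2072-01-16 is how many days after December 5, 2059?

4425

Dec 5, 2059 → Dec 5, 2060: 366 days (Feb 29, 2060 is in that span).
Dec 5, 2060 → Dec 5, 2061: 365 days.
Dec 5, 2061 → Dec 5, 2062: 365 days.
Dec 5, 2062 → Dec 5, 2063: 365 days.
Dec 5, 2063 → Dec 5, 2064: 366 days (Feb 29, 2064 is in that span).
Dec 5, 2064 → Dec 5, 2065: 365 days.
Dec 5, 2065 → Dec 5, 2066: 365 days.
Dec 5, 2066 → Dec 5, 2067: 365 days.
Dec 5, 2067 → Dec 5, 2068: 366 days (Feb 29, 2068 is in that span).
Dec 5, 2068 → Dec 5, 2069: 365 days.
Dec 5, 2069 → Dec 5, 2070: 365 days.
Dec 5, 2070 → Dec 5, 2071: 365 days.
Dec 5, 2071 → Jan 5, 2072: 31 days (December has 31).
Jan 5, 2072 → Jan 16, 2072: 11 days.
Total: 4425 days.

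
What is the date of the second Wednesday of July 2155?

July 9, 2155

July 1, 2155 is a Tuesday.
The first Wednesday is therefore July 2 (1 days later).
The second Wednesday is 2 + 1×7 = July 9.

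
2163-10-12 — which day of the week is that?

Wednesday

Doomsday rule: the anchor day for the 2100s is Sunday. For year 63: 63÷12 = 5 r 3, and 3÷4 = 0, so 5+3+0 = 8.
Sunday + 8 ≡ Monday — that's 2163's doomsday.
In October the doomsday date is Oct 10.
Oct 12 is 2 days after Oct 10; 2 mod 7 = 2, so Monday + 2 = Wednesday.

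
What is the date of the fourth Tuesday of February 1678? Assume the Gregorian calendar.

February 1, 1678 is a Tuesday.
The first Tuesday is therefore February 1 (same day).
The fourth Tuesday is 1 + 3×7 = February 22.

February 22, 1678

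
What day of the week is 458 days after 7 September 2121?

First find the weekday of Sep 7, 2121. Doomsday rule: the anchor day for the 2100s is Sunday. For year 21: 21÷12 = 1 r 9, and 9÷4 = 2, so 1+9+2 = 12.
Sunday + 12 ≡ Friday — that's 2121's doomsday.
In September the doomsday date is Sep 5.
Sep 7 is 2 days after Sep 5; 2 mod 7 = 2, so Friday + 2 = Sunday.
458 mod 7 = 3, so 458 days after a Sunday is Sunday + 3 = Wednesday.

Wednesday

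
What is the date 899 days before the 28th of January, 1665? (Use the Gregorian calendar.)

August 13, 1662

−366 (one year; includes Feb 29, 1664) → Jan 28, 1664 (533 left).
−365 (one year) → Jan 28, 1663 (168 left).
−28 → Dec 31, 1662 (end of Dec, 31 days; 140 left).
−31 → Nov 30, 1662 (end of Nov, 30 days; 109 left).
−30 → Oct 31, 1662 (end of Oct, 31 days; 79 left).
−31 → Sep 30, 1662 (end of Sep, 30 days; 48 left).
−30 → Aug 31, 1662 (end of Aug, 31 days; 18 left).
−18 → Aug 13, 1662.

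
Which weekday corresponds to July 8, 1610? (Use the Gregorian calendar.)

Doomsday rule: the anchor day for the 1600s is Tuesday. For year 10: 10÷12 = 0 r 10, and 10÷4 = 2, so 0+10+2 = 12.
Tuesday + 12 ≡ Sunday — that's 1610's doomsday.
In July the doomsday date is Jul 11.
Jul 8 is 3 days before Jul 11; 3 mod 7 = 3, so Sunday − 3 = Thursday.

Thursday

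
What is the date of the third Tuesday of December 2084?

December 1, 2084 is a Friday.
The first Tuesday is therefore December 5 (4 days later).
The third Tuesday is 5 + 2×7 = December 19.

December 19, 2084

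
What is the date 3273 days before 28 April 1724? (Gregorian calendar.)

May 13, 1715

−366 (one year; includes Feb 29, 1724) → Apr 28, 1723 (2907 left).
−365 (one year) → Apr 28, 1722 (2542 left).
−365 (one year) → Apr 28, 1721 (2177 left).
−365 (one year) → Apr 28, 1720 (1812 left).
−366 (one year; includes Feb 29, 1720) → Apr 28, 1719 (1446 left).
−365 (one year) → Apr 28, 1718 (1081 left).
−365 (one year) → Apr 28, 1717 (716 left).
−365 (one year) → Apr 28, 1716 (351 left).
−28 → Mar 31, 1716 (end of Mar, 31 days; 323 left).
−31 → Feb 29, 1716 (end of Feb, 29 days; 292 left).
−29 → Jan 31, 1716 (end of Jan, 31 days; 263 left).
−31 → Dec 31, 1715 (end of Dec, 31 days; 232 left).
−31 → Nov 30, 1715 (end of Nov, 30 days; 201 left).
−30 → Oct 31, 1715 (end of Oct, 31 days; 171 left).
−31 → Sep 30, 1715 (end of Sep, 30 days; 140 left).
−30 → Aug 31, 1715 (end of Aug, 31 days; 110 left).
−31 → Jul 31, 1715 (end of Jul, 31 days; 79 left).
−31 → Jun 30, 1715 (end of Jun, 30 days; 48 left).
−30 → May 31, 1715 (end of May, 31 days; 18 left).
−18 → May 13, 1715.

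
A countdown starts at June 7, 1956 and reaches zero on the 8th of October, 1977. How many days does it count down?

Jun 7, 1956 → Jun 7, 1957: 365 days.
Jun 7, 1957 → Jun 7, 1958: 365 days.
Jun 7, 1958 → Jun 7, 1959: 365 days.
Jun 7, 1959 → Jun 7, 1960: 366 days (Feb 29, 1960 is in that span).
Jun 7, 1960 → Jun 7, 1961: 365 days.
Jun 7, 1961 → Jun 7, 1962: 365 days.
Jun 7, 1962 → Jun 7, 1963: 365 days.
Jun 7, 1963 → Jun 7, 1964: 366 days (Feb 29, 1964 is in that span).
Jun 7, 1964 → Jun 7, 1965: 365 days.
Jun 7, 1965 → Jun 7, 1966: 365 days.
Jun 7, 1966 → Jun 7, 1967: 365 days.
Jun 7, 1967 → Jun 7, 1968: 366 days (Feb 29, 1968 is in that span).
Jun 7, 1968 → Jun 7, 1969: 365 days.
Jun 7, 1969 → Jun 7, 1970: 365 days.
Jun 7, 1970 → Jun 7, 1971: 365 days.
Jun 7, 1971 → Jun 7, 1972: 366 days (Feb 29, 1972 is in that span).
Jun 7, 1972 → Jun 7, 1973: 365 days.
Jun 7, 1973 → Jun 7, 1974: 365 days.
Jun 7, 1974 → Jun 7, 1975: 365 days.
Jun 7, 1975 → Jun 7, 1976: 366 days (Feb 29, 1976 is in that span).
Jun 7, 1976 → Jun 7, 1977: 365 days.
Jun 7, 1977 → Jul 7, 1977: 30 days (June has 30).
Jul 7, 1977 → Aug 7, 1977: 31 days (July has 31).
Aug 7, 1977 → Sep 7, 1977: 31 days (August has 31).
Sep 7, 1977 → Oct 7, 1977: 30 days (September has 30).
Oct 7, 1977 → Oct 8, 1977: 1 days.
Total: 7793 days.

7793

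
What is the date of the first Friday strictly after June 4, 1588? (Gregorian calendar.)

June 10, 1588

Jun 4, 1588 is a Saturday.
From Saturday to the next Friday is 6 days.
Jun 4, 1588 + 6 = Jun 10, 1588.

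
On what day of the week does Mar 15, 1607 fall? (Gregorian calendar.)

Doomsday rule: the anchor day for the 1600s is Tuesday. For year 07: 7÷12 = 0 r 7, and 7÷4 = 1, so 0+7+1 = 8.
Tuesday + 8 ≡ Wednesday — that's 1607's doomsday.
In March the doomsday date is Mar 14.
Mar 15 is 1 day after Mar 14; 1 mod 7 = 1, so Wednesday + 1 = Thursday.

Thursday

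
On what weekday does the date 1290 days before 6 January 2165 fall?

First find the weekday of Jan 6, 2165. Doomsday rule: the anchor day for the 2100s is Sunday. For year 65: 65÷12 = 5 r 5, and 5÷4 = 1, so 5+5+1 = 11.
Sunday + 11 ≡ Thursday — that's 2165's doomsday.
In January the doomsday date is Jan 3 (2165 is not a leap year).
Jan 6 is 3 days after Jan 3; 3 mod 7 = 3, so Thursday + 3 = Sunday.
1290 mod 7 = 2, so 1290 days before a Sunday is Sunday − 2 = Friday.

Friday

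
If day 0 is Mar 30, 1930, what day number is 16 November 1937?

Mar 30, 1930 → Mar 30, 1931: 365 days.
Mar 30, 1931 → Mar 30, 1932: 366 days (Feb 29, 1932 is in that span).
Mar 30, 1932 → Mar 30, 1933: 365 days.
Mar 30, 1933 → Mar 30, 1934: 365 days.
Mar 30, 1934 → Mar 30, 1935: 365 days.
Mar 30, 1935 → Mar 30, 1936: 366 days (Feb 29, 1936 is in that span).
Mar 30, 1936 → Mar 30, 1937: 365 days.
Mar 30, 1937 → Apr 30, 1937: 31 days (March has 31).
Apr 30, 1937 → May 30, 1937: 30 days (April has 30).
May 30, 1937 → Jun 30, 1937: 31 days (May has 31).
Jun 30, 1937 → Jul 30, 1937: 30 days (June has 30).
Jul 30, 1937 → Aug 30, 1937: 31 days (July has 31).
Aug 30, 1937 → Sep 30, 1937: 31 days (August has 31).
Sep 30, 1937 → Oct 30, 1937: 30 days (September has 30).
Oct 30, 1937 → Nov 16, 1937: 17 days.
Total: 2788 days.

2788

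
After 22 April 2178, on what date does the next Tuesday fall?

April 28, 2178

Apr 22, 2178 is a Wednesday.
From Wednesday to the next Tuesday is 6 days.
Apr 22, 2178 + 6 = Apr 28, 2178.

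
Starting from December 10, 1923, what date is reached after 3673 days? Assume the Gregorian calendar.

+366 (one year; includes Feb 29, 1924) → Dec 10, 1924 (3307 left).
+365 (one year) → Dec 10, 1925 (2942 left).
+365 (one year) → Dec 10, 1926 (2577 left).
+365 (one year) → Dec 10, 1927 (2212 left).
+366 (one year; includes Feb 29, 1928) → Dec 10, 1928 (1846 left).
+365 (one year) → Dec 10, 1929 (1481 left).
+365 (one year) → Dec 10, 1930 (1116 left).
+365 (one year) → Dec 10, 1931 (751 left).
+366 (one year; includes Feb 29, 1932) → Dec 10, 1932 (385 left).
Dec has 31 days: +22 → Jan 1, 1933 (363 left).
Jan has 31 days: +31 → Feb 1, 1933 (332 left).
Feb has 28 days: +28 → Mar 1, 1933 (304 left).
Mar has 31 days: +31 → Apr 1, 1933 (273 left).
Apr has 30 days: +30 → May 1, 1933 (243 left).
May has 31 days: +31 → Jun 1, 1933 (212 left).
Jun has 30 days: +30 → Jul 1, 1933 (182 left).
Jul has 31 days: +31 → Aug 1, 1933 (151 left).
Aug has 31 days: +31 → Sep 1, 1933 (120 left).
Sep has 30 days: +30 → Oct 1, 1933 (90 left).
Oct has 31 days: +31 → Nov 1, 1933 (59 left).
Nov has 30 days: +30 → Dec 1, 1933 (29 left).
+29 → Dec 30, 1933.

December 30, 1933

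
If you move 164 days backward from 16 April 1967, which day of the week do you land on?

Apr 16, 1967 is a Sunday.
164 mod 7 = 3, so 164 days before a Sunday is Sunday − 3 = Thursday.

Thursday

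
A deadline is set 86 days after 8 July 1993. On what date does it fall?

October 2, 1993

Jul has 31 days: +24 → Aug 1, 1993 (62 left).
Aug has 31 days: +31 → Sep 1, 1993 (31 left).
Sep has 30 days: +30 → Oct 1, 1993 (1 left).
+1 → Oct 2, 1993.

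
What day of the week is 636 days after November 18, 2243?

Friday

First find the weekday of Nov 18, 2243. Doomsday rule: the anchor day for the 2200s is Friday. For year 43: 43÷12 = 3 r 7, and 7÷4 = 1, so 3+7+1 = 11.
Friday + 11 ≡ Tuesday — that's 2243's doomsday.
In November the doomsday date is Nov 7.
Nov 18 is 11 days after Nov 7; 11 mod 7 = 4, so Tuesday + 4 = Saturday.
636 mod 7 = 6, so 636 days after a Saturday is Saturday + 6 = Friday.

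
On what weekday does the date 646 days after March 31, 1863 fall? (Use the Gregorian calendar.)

Mar 31, 1863 is a Tuesday.
646 mod 7 = 2, so 646 days after a Tuesday is Tuesday + 2 = Thursday.

Thursday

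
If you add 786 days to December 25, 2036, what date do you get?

February 19, 2039

+365 (one year) → Dec 25, 2037 (421 left).
+365 (one year) → Dec 25, 2038 (56 left).
Dec has 31 days: +7 → Jan 1, 2039 (49 left).
Jan has 31 days: +31 → Feb 1, 2039 (18 left).
+18 → Feb 19, 2039.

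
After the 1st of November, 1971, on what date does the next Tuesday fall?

November 2, 1971

Nov 1, 1971 is a Monday.
From Monday to the next Tuesday is 1 day.
Nov 1, 1971 + 1 = Nov 2, 1971.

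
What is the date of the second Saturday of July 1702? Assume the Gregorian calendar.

July 1, 1702 is a Saturday.
The first Saturday is therefore July 1 (same day).
The second Saturday is 1 + 1×7 = July 8.

July 8, 1702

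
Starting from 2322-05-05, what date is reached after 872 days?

+365 (one year) → May 5, 2323 (507 left).
+366 (one year; includes Feb 29, 2324) → May 5, 2324 (141 left).
May has 31 days: +27 → Jun 1, 2324 (114 left).
Jun has 30 days: +30 → Jul 1, 2324 (84 left).
Jul has 31 days: +31 → Aug 1, 2324 (53 left).
Aug has 31 days: +31 → Sep 1, 2324 (22 left).
+22 → Sep 23, 2324.

September 23, 2324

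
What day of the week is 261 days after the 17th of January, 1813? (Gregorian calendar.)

Tuesday

Jan 17, 1813 is a Sunday.
261 mod 7 = 2, so 261 days after a Sunday is Sunday + 2 = Tuesday.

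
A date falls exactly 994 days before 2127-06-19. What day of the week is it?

Thursday

Jun 19, 2127 is a Thursday.
994 mod 7 = 0, so 994 days before a Thursday is Thursday − 0 = Thursday.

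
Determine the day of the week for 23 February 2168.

Doomsday rule: the anchor day for the 2100s is Sunday. For year 68: 68÷12 = 5 r 8, and 8÷4 = 2, so 5+8+2 = 15.
Sunday + 15 ≡ Monday — that's 2168's doomsday.
In February the doomsday date is Feb 29 (2168 is a leap year (divisible by 4)).
Feb 23 is 6 days before Feb 29; 6 mod 7 = 6, so Monday − 6 = Tuesday.

Tuesday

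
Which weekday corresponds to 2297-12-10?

Friday

Doomsday rule: the anchor day for the 2200s is Friday. For year 97: 97÷12 = 8 r 1, and 1÷4 = 0, so 8+1+0 = 9.
Friday + 9 ≡ Sunday — that's 2297's doomsday.
In December the doomsday date is Dec 12.
Dec 10 is 2 days before Dec 12; 2 mod 7 = 2, so Sunday − 2 = Friday.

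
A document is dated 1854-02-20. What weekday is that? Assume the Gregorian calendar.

Doomsday rule: the anchor day for the 1800s is Friday. For year 54: 54÷12 = 4 r 6, and 6÷4 = 1, so 4+6+1 = 11.
Friday + 11 ≡ Tuesday — that's 1854's doomsday.
In February the doomsday date is Feb 28 (1854 is not a leap year).
Feb 20 is 8 days before Feb 28; 8 mod 7 = 1, so Tuesday − 1 = Monday.

Monday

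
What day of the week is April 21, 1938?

Thursday

January 1, 1938 is a Saturday.
Jan 1, 1938 → Feb 1, 1938: 31 days (January has 31).
Feb 1, 1938 → Mar 1, 1938: 28 days (February has 28).
Mar 1, 1938 → Apr 1, 1938: 31 days (March has 31).
Apr 1, 1938 → Apr 21, 1938: 20 days.
Total: 110 days.
110 mod 7 = 5, so Saturday + 5 = Thursday.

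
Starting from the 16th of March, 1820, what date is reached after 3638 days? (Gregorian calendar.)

March 2, 1830

+365 (one year) → Mar 16, 1821 (3273 left).
+365 (one year) → Mar 16, 1822 (2908 left).
+365 (one year) → Mar 16, 1823 (2543 left).
+366 (one year; includes Feb 29, 1824) → Mar 16, 1824 (2177 left).
+365 (one year) → Mar 16, 1825 (1812 left).
+365 (one year) → Mar 16, 1826 (1447 left).
+365 (one year) → Mar 16, 1827 (1082 left).
+366 (one year; includes Feb 29, 1828) → Mar 16, 1828 (716 left).
+365 (one year) → Mar 16, 1829 (351 left).
Mar has 31 days: +16 → Apr 1, 1829 (335 left).
Apr has 30 days: +30 → May 1, 1829 (305 left).
May has 31 days: +31 → Jun 1, 1829 (274 left).
Jun has 30 days: +30 → Jul 1, 1829 (244 left).
Jul has 31 days: +31 → Aug 1, 1829 (213 left).
Aug has 31 days: +31 → Sep 1, 1829 (182 left).
Sep has 30 days: +30 → Oct 1, 1829 (152 left).
Oct has 31 days: +31 → Nov 1, 1829 (121 left).
Nov has 30 days: +30 → Dec 1, 1829 (91 left).
Dec has 31 days: +31 → Jan 1, 1830 (60 left).
Jan has 31 days: +31 → Feb 1, 1830 (29 left).
Feb has 28 days: +28 → Mar 1, 1830 (1 left).
+1 → Mar 2, 1830.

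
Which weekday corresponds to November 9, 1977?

Wednesday

January 1, 1977 is a Saturday.
Jan 1, 1977 → Feb 1, 1977: 31 days (January has 31).
Feb 1, 1977 → Mar 1, 1977: 28 days (February has 28).
Mar 1, 1977 → Apr 1, 1977: 31 days (March has 31).
Apr 1, 1977 → May 1, 1977: 30 days (April has 30).
May 1, 1977 → Jun 1, 1977: 31 days (May has 31).
Jun 1, 1977 → Jul 1, 1977: 30 days (June has 30).
Jul 1, 1977 → Aug 1, 1977: 31 days (July has 31).
Aug 1, 1977 → Sep 1, 1977: 31 days (August has 31).
Sep 1, 1977 → Oct 1, 1977: 30 days (September has 30).
Oct 1, 1977 → Nov 1, 1977: 31 days (October has 31).
Nov 1, 1977 → Nov 9, 1977: 8 days.
Total: 312 days.
312 mod 7 = 4, so Saturday + 4 = Wednesday.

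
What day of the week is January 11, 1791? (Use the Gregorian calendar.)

Doomsday rule: the anchor day for the 1700s is Sunday. For year 91: 91÷12 = 7 r 7, and 7÷4 = 1, so 7+7+1 = 15.
Sunday + 15 ≡ Monday — that's 1791's doomsday.
In January the doomsday date is Jan 3 (1791 is not a leap year).
Jan 11 is 8 days after Jan 3; 8 mod 7 = 1, so Monday + 1 = Tuesday.

Tuesday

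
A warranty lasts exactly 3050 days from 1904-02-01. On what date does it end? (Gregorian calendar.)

+366 (one year; includes Feb 29, 1904) → Feb 1, 1905 (2684 left).
+365 (one year) → Feb 1, 1906 (2319 left).
+365 (one year) → Feb 1, 1907 (1954 left).
+365 (one year) → Feb 1, 1908 (1589 left).
+366 (one year; includes Feb 29, 1908) → Feb 1, 1909 (1223 left).
+365 (one year) → Feb 1, 1910 (858 left).
+365 (one year) → Feb 1, 1911 (493 left).
+365 (one year) → Feb 1, 1912 (128 left).
Feb has 29 days: +29 → Mar 1, 1912 (99 left).
Mar has 31 days: +31 → Apr 1, 1912 (68 left).
Apr has 30 days: +30 → May 1, 1912 (38 left).
May has 31 days: +31 → Jun 1, 1912 (7 left).
+7 → Jun 8, 1912.

June 8, 1912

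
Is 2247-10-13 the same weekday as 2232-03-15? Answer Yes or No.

No

From Mar 15, 2232 to Oct 13, 2247 is 5690 days.
5690 mod 7 = 6, so they are different weekdays.
(Mar 15, 2232 is a Thursday; Oct 13, 2247 is a Wednesday.)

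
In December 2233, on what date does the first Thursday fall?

December 1, 2233 is a Sunday.
The first Thursday is therefore December 5 (4 days later).

December 5, 2233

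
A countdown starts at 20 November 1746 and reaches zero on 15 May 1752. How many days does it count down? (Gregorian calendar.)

Nov 20, 1746 → Nov 20, 1747: 365 days.
Nov 20, 1747 → Nov 20, 1748: 366 days (Feb 29, 1748 is in that span).
Nov 20, 1748 → Nov 20, 1749: 365 days.
Nov 20, 1749 → Nov 20, 1750: 365 days.
Nov 20, 1750 → Nov 20, 1751: 365 days.
Nov 20, 1751 → Dec 20, 1751: 30 days (November has 30).
Dec 20, 1751 → Jan 20, 1752: 31 days (December has 31).
Jan 20, 1752 → Feb 20, 1752: 31 days (January has 31).
Feb 20, 1752 → Mar 20, 1752: 29 days (February has 29).
Mar 20, 1752 → Apr 20, 1752: 31 days (March has 31).
Apr 20, 1752 → May 15, 1752: 25 days.
Total: 2003 days.

2003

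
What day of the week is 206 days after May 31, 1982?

Thursday

May 31, 1982 is a Monday.
206 mod 7 = 3, so 206 days after a Monday is Monday + 3 = Thursday.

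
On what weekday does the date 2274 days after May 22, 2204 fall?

May 22, 2204 is a Tuesday.
2274 mod 7 = 6, so 2274 days after a Tuesday is Tuesday + 6 = Monday.

Monday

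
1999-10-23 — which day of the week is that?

Saturday

January 1, 1999 is a Friday.
Jan 1, 1999 → Feb 1, 1999: 31 days (January has 31).
Feb 1, 1999 → Mar 1, 1999: 28 days (February has 28).
Mar 1, 1999 → Apr 1, 1999: 31 days (March has 31).
Apr 1, 1999 → May 1, 1999: 30 days (April has 30).
May 1, 1999 → Jun 1, 1999: 31 days (May has 31).
Jun 1, 1999 → Jul 1, 1999: 30 days (June has 30).
Jul 1, 1999 → Aug 1, 1999: 31 days (July has 31).
Aug 1, 1999 → Sep 1, 1999: 31 days (August has 31).
Sep 1, 1999 → Oct 1, 1999: 30 days (September has 30).
Oct 1, 1999 → Oct 23, 1999: 22 days.
Total: 295 days.
295 mod 7 = 1, so Friday + 1 = Saturday.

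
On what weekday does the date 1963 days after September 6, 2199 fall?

First find the weekday of Sep 6, 2199. Doomsday rule: the anchor day for the 2100s is Sunday. For year 99: 99÷12 = 8 r 3, and 3÷4 = 0, so 8+3+0 = 11.
Sunday + 11 ≡ Thursday — that's 2199's doomsday.
In September the doomsday date is Sep 5.
Sep 6 is 1 day after Sep 5; 1 mod 7 = 1, so Thursday + 1 = Friday.
1963 mod 7 = 3, so 1963 days after a Friday is Friday + 3 = Monday.

Monday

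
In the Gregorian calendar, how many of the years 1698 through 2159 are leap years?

111

Multiples of 4 in [1698,2159]: 115.
Of those, multiples of 100: 5 (not leap unless ÷400).
Multiples of 400: 1.
Leap years = 115 − 5 + 1 = 111.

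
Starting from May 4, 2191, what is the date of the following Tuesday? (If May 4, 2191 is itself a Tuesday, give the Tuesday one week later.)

May 4, 2191 is a Wednesday.
From Wednesday to the next Tuesday is 6 days.
May 4, 2191 + 6 = May 10, 2191.

May 10, 2191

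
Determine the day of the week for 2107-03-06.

Sunday

January 1, 2107 is a Saturday.
Jan 1, 2107 → Feb 1, 2107: 31 days (January has 31).
Feb 1, 2107 → Mar 1, 2107: 28 days (February has 28).
Mar 1, 2107 → Mar 6, 2107: 5 days.
Total: 64 days.
64 mod 7 = 1, so Saturday + 1 = Sunday.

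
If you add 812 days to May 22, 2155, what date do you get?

August 11, 2157

+366 (one year; includes Feb 29, 2156) → May 22, 2156 (446 left).
+365 (one year) → May 22, 2157 (81 left).
May has 31 days: +10 → Jun 1, 2157 (71 left).
Jun has 30 days: +30 → Jul 1, 2157 (41 left).
Jul has 31 days: +31 → Aug 1, 2157 (10 left).
+10 → Aug 11, 2157.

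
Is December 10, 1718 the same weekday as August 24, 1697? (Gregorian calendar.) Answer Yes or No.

Yes

From Aug 24, 1697 to Dec 10, 1718 is 7777 days.
7777 mod 7 = 0, so they are the same weekday.
(Aug 24, 1697 is a Saturday; Dec 10, 1718 is a Saturday.)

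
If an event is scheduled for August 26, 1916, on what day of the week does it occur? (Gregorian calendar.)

Doomsday rule: the anchor day for the 1900s is Wednesday. For year 16: 16÷12 = 1 r 4, and 4÷4 = 1, so 1+4+1 = 6.
Wednesday + 6 ≡ Tuesday — that's 1916's doomsday.
In August the doomsday date is Aug 8.
Aug 26 is 18 days after Aug 8; 18 mod 7 = 4, so Tuesday + 4 = Saturday.

Saturday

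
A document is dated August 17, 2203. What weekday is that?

Wednesday

Doomsday rule: the anchor day for the 2200s is Friday. For year 03: 3÷12 = 0 r 3, and 3÷4 = 0, so 0+3+0 = 3.
Friday + 3 ≡ Monday — that's 2203's doomsday.
In August the doomsday date is Aug 8.
Aug 17 is 9 days after Aug 8; 9 mod 7 = 2, so Monday + 2 = Wednesday.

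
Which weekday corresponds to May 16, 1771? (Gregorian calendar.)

Doomsday rule: the anchor day for the 1700s is Sunday. For year 71: 71÷12 = 5 r 11, and 11÷4 = 2, so 5+11+2 = 18.
Sunday + 18 ≡ Thursday — that's 1771's doomsday.
In May the doomsday date is May 9.
May 16 is 7 days after May 9; 7 mod 7 = 0, so Thursday + 0 = Thursday.

Thursday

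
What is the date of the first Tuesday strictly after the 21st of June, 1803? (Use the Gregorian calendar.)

June 28, 1803

Jun 21, 1803 is a Tuesday.
From Tuesday to the next Tuesday is 7 days.
Jun 21, 1803 + 7 = Jun 28, 1803.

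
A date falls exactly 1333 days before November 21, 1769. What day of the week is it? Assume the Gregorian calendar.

Nov 21, 1769 is a Tuesday.
1333 mod 7 = 3, so 1333 days before a Tuesday is Tuesday − 3 = Saturday.

Saturday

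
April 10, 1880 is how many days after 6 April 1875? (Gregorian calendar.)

1831

Apr 6, 1875 → Apr 6, 1876: 366 days (Feb 29, 1876 is in that span).
Apr 6, 1876 → Apr 6, 1877: 365 days.
Apr 6, 1877 → Apr 6, 1878: 365 days.
Apr 6, 1878 → Apr 6, 1879: 365 days.
Apr 6, 1879 → May 6, 1879: 30 days (April has 30).
May 6, 1879 → Jun 6, 1879: 31 days (May has 31).
Jun 6, 1879 → Jul 6, 1879: 30 days (June has 30).
Jul 6, 1879 → Aug 6, 1879: 31 days (July has 31).
Aug 6, 1879 → Sep 6, 1879: 31 days (August has 31).
Sep 6, 1879 → Oct 6, 1879: 30 days (September has 30).
Oct 6, 1879 → Nov 6, 1879: 31 days (October has 31).
Nov 6, 1879 → Dec 6, 1879: 30 days (November has 30).
Dec 6, 1879 → Jan 6, 1880: 31 days (December has 31).
Jan 6, 1880 → Feb 6, 1880: 31 days (January has 31).
Feb 6, 1880 → Mar 6, 1880: 29 days (February has 29).
Mar 6, 1880 → Apr 6, 1880: 31 days (March has 31).
Apr 6, 1880 → Apr 10, 1880: 4 days.
Total: 1831 days.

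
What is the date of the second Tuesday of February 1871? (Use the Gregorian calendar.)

February 1, 1871 is a Wednesday.
The first Tuesday is therefore February 7 (6 days later).
The second Tuesday is 7 + 1×7 = February 14.

February 14, 1871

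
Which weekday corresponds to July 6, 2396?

Doomsday rule: the anchor day for the 2300s is Wednesday. For year 96: 96÷12 = 8 r 0, and 0÷4 = 0, so 8+0+0 = 8.
Wednesday + 8 ≡ Thursday — that's 2396's doomsday.
In July the doomsday date is Jul 11.
Jul 6 is 5 days before Jul 11; 5 mod 7 = 5, so Thursday − 5 = Saturday.

Saturday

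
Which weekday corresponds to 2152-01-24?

Monday

Doomsday rule: the anchor day for the 2100s is Sunday. For year 52: 52÷12 = 4 r 4, and 4÷4 = 1, so 4+4+1 = 9.
Sunday + 9 ≡ Tuesday — that's 2152's doomsday.
In January the doomsday date is Jan 4 (2152 is a leap year (divisible by 4)).
Jan 24 is 20 days after Jan 4; 20 mod 7 = 6, so Tuesday + 6 = Monday.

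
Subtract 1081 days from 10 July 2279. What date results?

−365 (one year) → Jul 10, 2278 (716 left).
−365 (one year) → Jul 10, 2277 (351 left).
−10 → Jun 30, 2277 (end of Jun, 30 days; 341 left).
−30 → May 31, 2277 (end of May, 31 days; 311 left).
−31 → Apr 30, 2277 (end of Apr, 30 days; 280 left).
−30 → Mar 31, 2277 (end of Mar, 31 days; 250 left).
−31 → Feb 28, 2277 (end of Feb, 28 days; 219 left).
−28 → Jan 31, 2277 (end of Jan, 31 days; 191 left).
−31 → Dec 31, 2276 (end of Dec, 31 days; 160 left).
−31 → Nov 30, 2276 (end of Nov, 30 days; 129 left).
−30 → Oct 31, 2276 (end of Oct, 31 days; 99 left).
−31 → Sep 30, 2276 (end of Sep, 30 days; 68 left).
−30 → Aug 31, 2276 (end of Aug, 31 days; 38 left).
−31 → Jul 31, 2276 (end of Jul, 31 days; 7 left).
−7 → Jul 24, 2276.

July 24, 2276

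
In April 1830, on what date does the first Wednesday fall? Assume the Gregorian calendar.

April 1, 1830 is a Thursday.
The first Wednesday is therefore April 7 (6 days later).

April 7, 1830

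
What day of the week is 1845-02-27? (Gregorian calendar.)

Doomsday rule: the anchor day for the 1800s is Friday. For year 45: 45÷12 = 3 r 9, and 9÷4 = 2, so 3+9+2 = 14.
Friday + 14 ≡ Friday — that's 1845's doomsday.
In February the doomsday date is Feb 28 (1845 is not a leap year).
Feb 27 is 1 day before Feb 28; 1 mod 7 = 1, so Friday − 1 = Thursday.

Thursday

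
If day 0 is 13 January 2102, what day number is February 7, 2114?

4408

Jan 13, 2102 → Jan 13, 2103: 365 days.
Jan 13, 2103 → Jan 13, 2104: 365 days.
Jan 13, 2104 → Jan 13, 2105: 366 days (Feb 29, 2104 is in that span).
Jan 13, 2105 → Jan 13, 2106: 365 days.
Jan 13, 2106 → Jan 13, 2107: 365 days.
Jan 13, 2107 → Jan 13, 2108: 365 days.
Jan 13, 2108 → Jan 13, 2109: 366 days (Feb 29, 2108 is in that span).
Jan 13, 2109 → Jan 13, 2110: 365 days.
Jan 13, 2110 → Jan 13, 2111: 365 days.
Jan 13, 2111 → Jan 13, 2112: 365 days.
Jan 13, 2112 → Jan 13, 2113: 366 days (Feb 29, 2112 is in that span).
Jan 13, 2113 → Feb 13, 2113: 31 days (January has 31).
Feb 13, 2113 → Mar 13, 2113: 28 days (February has 28).
Mar 13, 2113 → Apr 13, 2113: 31 days (March has 31).
Apr 13, 2113 → May 13, 2113: 30 days (April has 30).
May 13, 2113 → Jun 13, 2113: 31 days (May has 31).
Jun 13, 2113 → Jul 13, 2113: 30 days (June has 30).
Jul 13, 2113 → Aug 13, 2113: 31 days (July has 31).
Aug 13, 2113 → Sep 13, 2113: 31 days (August has 31).
Sep 13, 2113 → Oct 13, 2113: 30 days (September has 30).
Oct 13, 2113 → Nov 13, 2113: 31 days (October has 31).
Nov 13, 2113 → Dec 13, 2113: 30 days (November has 30).
Dec 13, 2113 → Jan 13, 2114: 31 days (December has 31).
Jan 13, 2114 → Feb 7, 2114: 25 days.
Total: 4408 days.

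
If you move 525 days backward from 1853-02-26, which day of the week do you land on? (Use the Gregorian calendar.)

Feb 26, 1853 is a Saturday.
525 mod 7 = 0, so 525 days before a Saturday is Saturday − 0 = Saturday.

Saturday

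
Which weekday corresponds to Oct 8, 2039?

Saturday

Doomsday rule: the anchor day for the 2000s is Tuesday. For year 39: 39÷12 = 3 r 3, and 3÷4 = 0, so 3+3+0 = 6.
Tuesday + 6 ≡ Monday — that's 2039's doomsday.
In October the doomsday date is Oct 10.
Oct 8 is 2 days before Oct 10; 2 mod 7 = 2, so Monday − 2 = Saturday.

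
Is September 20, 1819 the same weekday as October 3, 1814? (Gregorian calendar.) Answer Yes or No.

From Oct 3, 1814 to Sep 20, 1819 is 1813 days.
1813 mod 7 = 0, so they are the same weekday.
(Oct 3, 1814 is a Monday; Sep 20, 1819 is a Monday.)

Yes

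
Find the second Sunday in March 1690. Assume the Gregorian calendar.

March 1, 1690 is a Wednesday.
The first Sunday is therefore March 5 (4 days later).
The second Sunday is 5 + 1×7 = March 12.

March 12, 1690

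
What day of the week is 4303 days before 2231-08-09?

First find the weekday of Aug 9, 2231. Doomsday rule: the anchor day for the 2200s is Friday. For year 31: 31÷12 = 2 r 7, and 7÷4 = 1, so 2+7+1 = 10.
Friday + 10 ≡ Monday — that's 2231's doomsday.
In August the doomsday date is Aug 8.
Aug 9 is 1 day after Aug 8; 1 mod 7 = 1, so Monday + 1 = Tuesday.
4303 mod 7 = 5, so 4303 days before a Tuesday is Tuesday − 5 = Thursday.

Thursday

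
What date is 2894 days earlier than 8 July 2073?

August 5, 2065

−365 (one year) → Jul 8, 2072 (2529 left).
−366 (one year; includes Feb 29, 2072) → Jul 8, 2071 (2163 left).
−365 (one year) → Jul 8, 2070 (1798 left).
−365 (one year) → Jul 8, 2069 (1433 left).
−365 (one year) → Jul 8, 2068 (1068 left).
−366 (one year; includes Feb 29, 2068) → Jul 8, 2067 (702 left).
−365 (one year) → Jul 8, 2066 (337 left).
−8 → Jun 30, 2066 (end of Jun, 30 days; 329 left).
−30 → May 31, 2066 (end of May, 31 days; 299 left).
−31 → Apr 30, 2066 (end of Apr, 30 days; 268 left).
−30 → Mar 31, 2066 (end of Mar, 31 days; 238 left).
−31 → Feb 28, 2066 (end of Feb, 28 days; 207 left).
−28 → Jan 31, 2066 (end of Jan, 31 days; 179 left).
−31 → Dec 31, 2065 (end of Dec, 31 days; 148 left).
−31 → Nov 30, 2065 (end of Nov, 30 days; 117 left).
−30 → Oct 31, 2065 (end of Oct, 31 days; 87 left).
−31 → Sep 30, 2065 (end of Sep, 30 days; 56 left).
−30 → Aug 31, 2065 (end of Aug, 31 days; 26 left).
−26 → Aug 5, 2065.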